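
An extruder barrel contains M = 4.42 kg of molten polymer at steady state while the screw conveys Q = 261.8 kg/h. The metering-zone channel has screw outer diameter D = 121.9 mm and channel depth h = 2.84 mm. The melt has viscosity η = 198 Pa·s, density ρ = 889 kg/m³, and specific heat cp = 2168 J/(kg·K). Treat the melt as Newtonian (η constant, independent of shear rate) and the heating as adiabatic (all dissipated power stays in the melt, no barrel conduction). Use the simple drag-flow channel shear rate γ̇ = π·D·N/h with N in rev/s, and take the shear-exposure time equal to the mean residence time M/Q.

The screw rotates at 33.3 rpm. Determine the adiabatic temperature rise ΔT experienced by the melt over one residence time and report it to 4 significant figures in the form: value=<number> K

Q_s = Q / 3600 = 261.8 / 3600 = 0.0727222 kg/s
t_res = M / Q_s = 4.42 / 0.0727222 = 60.7792 s
D = 121.9 mm = 0.1219 m;  h = 2.84 mm = 0.00284 m;  N = 33.3 rpm / 60 = 0.555 rev/s
γ̇ = π·D·N / h = π · 0.1219 · 0.555 / 0.00284 = 74.839 s⁻¹
Adiabatic rise: ΔT = η γ̇² t_res / (ρ cp) = 198·(74.839)²·60.7792 / (889·2168) = 34.9716 K

value=34.97 K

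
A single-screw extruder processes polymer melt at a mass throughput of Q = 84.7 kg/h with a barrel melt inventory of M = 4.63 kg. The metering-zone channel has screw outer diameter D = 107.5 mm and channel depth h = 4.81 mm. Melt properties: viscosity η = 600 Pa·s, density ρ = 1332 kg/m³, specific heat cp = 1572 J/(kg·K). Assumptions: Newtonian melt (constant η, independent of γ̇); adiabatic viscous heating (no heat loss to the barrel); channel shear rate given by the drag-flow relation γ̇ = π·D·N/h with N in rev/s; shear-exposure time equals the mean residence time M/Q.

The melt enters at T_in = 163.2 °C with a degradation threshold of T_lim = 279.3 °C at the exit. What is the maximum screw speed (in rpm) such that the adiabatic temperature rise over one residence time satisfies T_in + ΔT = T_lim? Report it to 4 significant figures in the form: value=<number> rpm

value=38.78 rpm

Convert throughput: Q = 84.7 kg/h = 84.7/3600 = 0.0235278 kg/s
Mean residence time: t_res = M/Q_s = 4.63 kg / 0.0235278 kg/s = 196.789 s
Geometry in SI: D = 107.5 mm → 0.1075 m, h = 4.81 mm → 0.00481 m
Allowable rise: ΔT_a = T_lim − T_in = 279.3 − 163.2 = 116.1 K
γ̇_max² = ΔT_a·ρ·cp/(η·t_res) = 116.1·1332·1572/(600·196.789) = 2058.91 s⁻²
Take the square root: γ̇_max = √(2058.91) = 45.3752 s⁻¹
N_max = γ̇_max·h / (π·D) = 45.3752 · 0.00481 / (π · 0.1075) = 0.646257 rev/s = 38.7754 rpm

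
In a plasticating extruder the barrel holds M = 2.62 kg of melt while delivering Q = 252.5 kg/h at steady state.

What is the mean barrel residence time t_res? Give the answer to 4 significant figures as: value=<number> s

value=37.35 s

Throughput in SI: Q_s = 252.5 kg/h ÷ 3600 s/h = 0.0701389 kg/s
t_res = M / Q_s = 2.62 ÷ 0.0701389 = 37.3545 s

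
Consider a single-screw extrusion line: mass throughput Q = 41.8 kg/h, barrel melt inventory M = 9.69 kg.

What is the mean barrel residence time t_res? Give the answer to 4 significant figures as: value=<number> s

value=834.5 s

Throughput in SI: Q_s = 41.8 kg/h ÷ 3600 s/h = 0.0116111 kg/s
t_res = M / Q_s = 9.69 / 0.0116111 = 834.545 s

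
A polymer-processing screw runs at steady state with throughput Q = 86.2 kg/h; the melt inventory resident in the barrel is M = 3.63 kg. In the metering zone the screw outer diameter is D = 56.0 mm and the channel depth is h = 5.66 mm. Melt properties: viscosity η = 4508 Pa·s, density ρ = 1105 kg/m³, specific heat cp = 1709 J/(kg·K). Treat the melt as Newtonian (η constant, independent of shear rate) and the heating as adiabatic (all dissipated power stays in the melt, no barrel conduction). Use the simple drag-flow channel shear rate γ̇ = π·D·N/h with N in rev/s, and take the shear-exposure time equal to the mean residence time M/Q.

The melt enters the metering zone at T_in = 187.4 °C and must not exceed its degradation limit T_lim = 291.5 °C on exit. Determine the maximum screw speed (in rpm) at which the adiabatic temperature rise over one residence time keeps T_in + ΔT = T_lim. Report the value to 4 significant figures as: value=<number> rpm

value=32.74 rpm

Convert throughput: Q = 86.2 kg/h = 86.2/3600 = 0.0239444 kg/s
t_res = M / Q_s = 3.63 / 0.0239444 = 151.601 s
Geometry in SI: D = 56.0 mm → 0.056 m, h = 5.66 mm → 0.00566 m
ΔT_a = T_lim − T_in = 291.5 − 187.4 = 104.1 K
Invert ΔT = ηγ̇²t_res/(ρcp) for γ̇: γ̇_max² = ΔT_a ρ cp / (η t_res) = 104.1·1105·1709 / (4508·151.601) = 287.653 s⁻²
Take the square root: γ̇_max = √(287.653) = 16.9603 s⁻¹
N_max = γ̇_max h / (πD) = 16.9603·0.00566/(π·0.056) = 0.545649 rev/s → ×60 = 32.7389 rpm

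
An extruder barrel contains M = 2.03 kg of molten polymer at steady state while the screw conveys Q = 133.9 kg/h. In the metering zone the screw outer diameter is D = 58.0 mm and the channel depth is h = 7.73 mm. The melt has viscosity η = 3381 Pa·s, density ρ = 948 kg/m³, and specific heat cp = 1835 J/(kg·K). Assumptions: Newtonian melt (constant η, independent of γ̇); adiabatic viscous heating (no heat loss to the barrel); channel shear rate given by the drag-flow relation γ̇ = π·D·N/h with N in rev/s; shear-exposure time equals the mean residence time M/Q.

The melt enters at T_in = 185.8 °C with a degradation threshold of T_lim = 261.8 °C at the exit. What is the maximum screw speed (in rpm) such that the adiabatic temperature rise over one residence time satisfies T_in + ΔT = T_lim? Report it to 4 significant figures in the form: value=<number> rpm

Throughput in SI: Q_s = 133.9 kg/h ÷ 3600 s/h = 0.0371944 kg/s
t_res = M / Q_s = 2.03 / 0.0371944 = 54.578 s
Geometry in SI: D = 58.0 mm → 0.058 m, h = 7.73 mm → 0.00773 m
ΔT_a = T_lim − T_in = 261.8 − 185.8 = 76 K
γ̇_max² = ΔT_a·ρ·cp / (η·t_res) = [76 × 948 × 1835] / [3381 × 54.578] = 716.465 s⁻²
γ̇_max = sqrt(716.465) = 26.7669 s⁻¹
Solve γ̇ = πDN/h for N: N_max = γ̇_max·h/(π·D) = 26.7669 × 0.00773 / (π × 0.058) = 1.13553 rev/s = 68.1319 rpm

value=68.13 rpm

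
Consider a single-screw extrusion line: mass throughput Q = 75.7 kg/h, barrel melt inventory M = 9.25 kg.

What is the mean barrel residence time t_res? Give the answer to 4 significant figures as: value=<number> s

Q_s = Q / 3600 = 75.7 / 3600 = 0.0210278 kg/s
Mean residence time: t_res = M/Q_s = 9.25 kg / 0.0210278 kg/s = 439.894 s

value=439.9 s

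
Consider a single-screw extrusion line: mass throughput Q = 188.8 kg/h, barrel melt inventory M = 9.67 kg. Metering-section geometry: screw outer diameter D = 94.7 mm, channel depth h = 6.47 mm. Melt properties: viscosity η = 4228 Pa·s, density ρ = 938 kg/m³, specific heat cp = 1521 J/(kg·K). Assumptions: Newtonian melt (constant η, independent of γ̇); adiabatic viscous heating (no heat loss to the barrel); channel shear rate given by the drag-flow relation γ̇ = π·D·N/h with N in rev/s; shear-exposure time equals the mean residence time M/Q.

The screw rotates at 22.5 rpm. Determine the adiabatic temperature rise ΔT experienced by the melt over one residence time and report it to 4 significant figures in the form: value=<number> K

Q_s = Q / 3600 = 188.8 / 3600 = 0.0524444 kg/s
t_res = M / Q_s = 9.67 / 0.0524444 = 184.386 s
D = 94.7 mm = 0.0947 m;  h = 6.47 mm = 0.00647 m;  N = 22.5 rpm / 60 = 0.375 rev/s
γ̇ = π D N / h = (π)(0.0947)(0.375) / 0.00647 = 17.2436 s⁻¹
ΔT = η·γ̇²·t_res/(ρ·cp) = [4228 × 17.2436² × 184.386] / [938 × 1521] = 162.474 K

value=162.5 K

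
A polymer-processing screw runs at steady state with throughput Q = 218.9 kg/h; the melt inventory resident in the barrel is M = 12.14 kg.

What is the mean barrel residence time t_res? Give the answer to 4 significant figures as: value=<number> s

Convert throughput: Q = 218.9 kg/h = 218.9/3600 = 0.0608056 kg/s
t_res = M / Q_s = 12.14 / 0.0608056 = 199.653 s

value=199.7 s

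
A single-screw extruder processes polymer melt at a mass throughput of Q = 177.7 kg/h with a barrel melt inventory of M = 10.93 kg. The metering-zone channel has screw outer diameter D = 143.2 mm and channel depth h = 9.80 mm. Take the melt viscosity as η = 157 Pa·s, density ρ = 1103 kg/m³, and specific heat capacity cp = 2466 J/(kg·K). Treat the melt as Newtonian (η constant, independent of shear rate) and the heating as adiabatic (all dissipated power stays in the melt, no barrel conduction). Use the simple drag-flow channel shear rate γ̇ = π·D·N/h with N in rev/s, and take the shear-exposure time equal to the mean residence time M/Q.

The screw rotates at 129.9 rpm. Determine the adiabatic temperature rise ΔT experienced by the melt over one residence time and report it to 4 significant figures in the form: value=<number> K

value=126.2 K

Throughput in SI: Q_s = 177.7 kg/h ÷ 3600 s/h = 0.0493611 kg/s
Mean residence time: t_res = M/Q_s = 10.93 kg / 0.0493611 kg/s = 221.429 s
Geometry in metres: D = 143.2 mm → 0.1432 m, h = 9.80 mm → 0.0098 m; screw speed N = 129.9 rpm = 2.165 rev/s
γ̇ = π·D·N / h = π · 0.1432 · 2.165 / 0.0098 = 99.3859 s⁻¹
Adiabatic rise: ΔT = η γ̇² t_res / (ρ cp) = 157·(99.3859)²·221.429 / (1103·2466) = 126.245 K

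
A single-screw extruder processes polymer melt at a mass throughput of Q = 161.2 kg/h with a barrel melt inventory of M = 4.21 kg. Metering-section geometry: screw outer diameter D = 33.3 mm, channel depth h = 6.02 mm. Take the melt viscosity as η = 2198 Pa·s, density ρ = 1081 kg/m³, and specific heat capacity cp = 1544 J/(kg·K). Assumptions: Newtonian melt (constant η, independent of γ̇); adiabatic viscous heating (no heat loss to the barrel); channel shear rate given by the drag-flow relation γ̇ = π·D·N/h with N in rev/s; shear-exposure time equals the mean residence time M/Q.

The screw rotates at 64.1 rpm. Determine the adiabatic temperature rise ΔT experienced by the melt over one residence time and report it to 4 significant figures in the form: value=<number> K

value=42.68 K

Throughput in SI: Q_s = 161.2 kg/h ÷ 3600 s/h = 0.0447778 kg/s
Mean residence time: t_res = M/Q_s = 4.21 kg / 0.0447778 kg/s = 94.0199 s
Convert to SI: D = 0.0333 m, h = 0.00602 m, N = 64.1/60 = 1.06833 rev/s
γ̇ = π·D·N / h = π · 0.0333 · 1.06833 / 0.00602 = 18.5654 s⁻¹
ΔT = η·γ̇²·t_res/(ρ·cp) = [2198 × 18.5654² × 94.0199] / [1081 × 1544] = 42.6759 K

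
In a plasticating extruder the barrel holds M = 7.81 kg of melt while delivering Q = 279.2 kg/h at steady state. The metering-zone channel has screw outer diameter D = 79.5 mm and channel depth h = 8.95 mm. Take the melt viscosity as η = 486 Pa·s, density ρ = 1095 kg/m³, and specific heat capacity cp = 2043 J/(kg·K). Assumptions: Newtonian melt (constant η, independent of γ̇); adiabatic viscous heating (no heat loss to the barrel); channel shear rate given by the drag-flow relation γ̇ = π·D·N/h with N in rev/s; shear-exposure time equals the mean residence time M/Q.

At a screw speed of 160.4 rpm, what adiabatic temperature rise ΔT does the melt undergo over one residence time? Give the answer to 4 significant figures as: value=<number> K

Q_s = Q / 3600 = 279.2 / 3600 = 0.0775556 kg/s
t_res = M / Q_s = 7.81 ÷ 0.0775556 = 100.702 s
D = 79.5 mm = 0.0795 m;  h = 8.95 mm = 0.00895 m;  N = 160.4 rpm / 60 = 2.67333 rev/s
Shear rate: γ̇ = πDN/h = π·0.0795·2.67333/0.00895 = 74.6014 s⁻¹
Adiabatic rise: ΔT = η γ̇² t_res / (ρ cp) = 486·(74.6014)²·100.702 / (1095·2043) = 121.755 K

value=121.8 K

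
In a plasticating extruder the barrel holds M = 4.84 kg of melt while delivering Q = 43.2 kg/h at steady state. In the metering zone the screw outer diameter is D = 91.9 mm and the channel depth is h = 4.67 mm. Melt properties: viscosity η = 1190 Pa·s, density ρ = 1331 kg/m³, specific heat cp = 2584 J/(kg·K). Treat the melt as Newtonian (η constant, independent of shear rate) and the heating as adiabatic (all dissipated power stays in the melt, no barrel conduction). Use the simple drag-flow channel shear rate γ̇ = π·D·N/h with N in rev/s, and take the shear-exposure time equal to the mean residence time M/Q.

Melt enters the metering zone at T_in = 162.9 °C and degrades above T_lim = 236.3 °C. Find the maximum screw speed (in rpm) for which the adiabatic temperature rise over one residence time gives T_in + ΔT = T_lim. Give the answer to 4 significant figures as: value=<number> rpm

value=22.26 rpm

Throughput in SI: Q_s = 43.2 kg/h ÷ 3600 s/h = 0.012 kg/s
t_res = M / Q_s = 4.84 / 0.012 = 403.333 s
D = 91.9 mm = 0.0919 m;  h = 4.67 mm = 0.00467 m
ΔT_a = T_lim − T_in = 236.3 °C − 162.9 °C = 73.4 K
γ̇_max² = ΔT_a·ρ·cp/(η·t_res) = 73.4·1331·2584/(1190·403.333) = 525.963 s⁻²
γ̇_max = √525.963 = 22.9339 s⁻¹
Solve γ̇ = πDN/h for N: N_max = γ̇_max·h/(π·D) = 22.9339 × 0.00467 / (π × 0.0919) = 0.370962 rev/s = 22.2577 rpm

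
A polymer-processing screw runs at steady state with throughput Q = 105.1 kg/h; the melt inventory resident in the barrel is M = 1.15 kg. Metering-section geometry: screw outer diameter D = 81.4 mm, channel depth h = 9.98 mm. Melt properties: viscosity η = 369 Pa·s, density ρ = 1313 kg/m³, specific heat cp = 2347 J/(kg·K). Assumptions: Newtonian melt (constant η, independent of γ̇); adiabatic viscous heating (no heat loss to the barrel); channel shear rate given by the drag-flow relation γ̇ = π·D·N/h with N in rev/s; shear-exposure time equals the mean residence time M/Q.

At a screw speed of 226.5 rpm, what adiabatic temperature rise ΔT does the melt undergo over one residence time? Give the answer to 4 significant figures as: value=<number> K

Q_s = Q / 3600 = 105.1 / 3600 = 0.0291944 kg/s
Mean residence time: t_res = M/Q_s = 1.15 kg / 0.0291944 kg/s = 39.3911 s
Convert to SI: D = 0.0814 m, h = 0.00998 m, N = 226.5/60 = 3.775 rev/s
γ̇ = π·D·N / h = π · 0.0814 · 3.775 / 0.00998 = 96.7299 s⁻¹
ΔT = η·γ̇²·t_res / (ρ·cp) = 369 · (96.7299)² · 39.3911 / (1313 · 2347) = 44.1334 K

value=44.13 K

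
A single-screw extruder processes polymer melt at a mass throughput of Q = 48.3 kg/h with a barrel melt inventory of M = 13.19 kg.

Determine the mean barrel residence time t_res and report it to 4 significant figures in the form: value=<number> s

value=983.1 s

Q_s = Q / 3600 = 48.3 / 3600 = 0.0134167 kg/s
t_res = M / Q_s = 13.19 ÷ 0.0134167 = 983.106 s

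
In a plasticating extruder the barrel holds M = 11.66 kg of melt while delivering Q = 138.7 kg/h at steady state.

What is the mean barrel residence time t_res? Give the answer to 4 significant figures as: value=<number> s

Convert throughput: Q = 138.7 kg/h = 138.7/3600 = 0.0385278 kg/s
t_res = M / Q_s = 11.66 / 0.0385278 = 302.639 s

value=302.6 s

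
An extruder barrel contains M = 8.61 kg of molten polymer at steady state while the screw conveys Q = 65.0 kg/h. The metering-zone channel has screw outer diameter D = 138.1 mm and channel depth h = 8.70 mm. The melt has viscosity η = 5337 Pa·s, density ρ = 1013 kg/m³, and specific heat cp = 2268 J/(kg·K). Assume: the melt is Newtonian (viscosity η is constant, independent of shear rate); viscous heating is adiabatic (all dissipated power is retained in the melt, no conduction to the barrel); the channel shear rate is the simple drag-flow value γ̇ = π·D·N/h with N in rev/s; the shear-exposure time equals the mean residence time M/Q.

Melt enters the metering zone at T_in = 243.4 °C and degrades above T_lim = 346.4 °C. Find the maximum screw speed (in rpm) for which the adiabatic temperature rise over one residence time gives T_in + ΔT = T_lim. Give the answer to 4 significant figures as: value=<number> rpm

value=11.60 rpm

Q_s = Q / 3600 = 65.0 / 3600 = 0.0180556 kg/s
t_res = M / Q_s = 8.61 / 0.0180556 = 476.862 s
D = 138.1 mm = 0.1381 m;  h = 8.70 mm = 0.0087 m
ΔT_a = T_lim − T_in = 346.4 − 243.4 = 103 K
γ̇_max² = ΔT_a·ρ·cp/(η·t_res) = 103·1013·2268/(5337·476.862) = 92.9823 s⁻²
Take the square root: γ̇_max = √(92.9823) = 9.64273 s⁻¹
N_max = γ̇_max·h / (π·D) = 9.64273 · 0.0087 / (π · 0.1381) = 0.193364 rev/s = 11.6018 rpm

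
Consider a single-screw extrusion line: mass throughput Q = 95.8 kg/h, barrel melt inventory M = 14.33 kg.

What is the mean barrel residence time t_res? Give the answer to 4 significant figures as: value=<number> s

Convert throughput: Q = 95.8 kg/h = 95.8/3600 = 0.0266111 kg/s
t_res = M / Q_s = 14.33 / 0.0266111 = 538.497 s

value=538.5 s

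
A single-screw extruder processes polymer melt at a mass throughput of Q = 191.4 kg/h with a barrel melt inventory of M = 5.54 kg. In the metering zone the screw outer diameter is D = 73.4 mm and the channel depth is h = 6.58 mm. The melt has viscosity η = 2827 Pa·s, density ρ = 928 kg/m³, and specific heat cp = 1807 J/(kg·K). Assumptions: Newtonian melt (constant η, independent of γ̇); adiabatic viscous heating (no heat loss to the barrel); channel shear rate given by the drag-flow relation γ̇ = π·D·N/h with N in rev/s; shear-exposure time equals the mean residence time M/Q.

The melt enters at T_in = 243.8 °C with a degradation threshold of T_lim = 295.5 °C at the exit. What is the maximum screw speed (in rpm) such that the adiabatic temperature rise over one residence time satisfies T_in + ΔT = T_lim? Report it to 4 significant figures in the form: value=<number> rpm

value=29.37 rpm

Convert throughput: Q = 191.4 kg/h = 191.4/3600 = 0.0531667 kg/s
t_res = M / Q_s = 5.54 / 0.0531667 = 104.201 s
Geometry in SI: D = 73.4 mm → 0.0734 m, h = 6.58 mm → 0.00658 m
ΔT_a = T_lim − T_in = 295.5 − 243.8 = 51.7 K
γ̇_max² = ΔT_a·ρ·cp / (η·t_res) = [51.7 × 928 × 1807] / [2827 × 104.201] = 294.307 s⁻²
Take the square root: γ̇_max = √(294.307) = 17.1554 s⁻¹
N_max = γ̇_max·h / (π·D) = 17.1554 · 0.00658 / (π · 0.0734) = 0.489531 rev/s = 29.3719 rpm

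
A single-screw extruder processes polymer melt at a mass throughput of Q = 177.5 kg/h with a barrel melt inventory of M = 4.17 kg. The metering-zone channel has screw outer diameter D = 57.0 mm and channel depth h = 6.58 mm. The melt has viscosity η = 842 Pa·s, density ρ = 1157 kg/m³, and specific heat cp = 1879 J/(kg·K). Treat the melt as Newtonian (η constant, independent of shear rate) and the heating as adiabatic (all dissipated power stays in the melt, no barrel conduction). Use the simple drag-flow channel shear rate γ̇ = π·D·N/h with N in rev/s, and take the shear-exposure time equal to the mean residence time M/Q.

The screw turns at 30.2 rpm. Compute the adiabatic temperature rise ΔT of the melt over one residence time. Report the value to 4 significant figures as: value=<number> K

value=6.146 K

Q_s = Q / 3600 = 177.5 / 3600 = 0.0493056 kg/s
t_res = M / Q_s = 4.17 ÷ 0.0493056 = 84.5746 s
Convert to SI: D = 0.057 m, h = 0.00658 m, N = 30.2/60 = 0.503333 rev/s
γ̇ = π·D·N / h = π · 0.057 · 0.503333 / 0.00658 = 13.6979 s⁻¹
ΔT = η·γ̇²·t_res/(ρ·cp) = [842 × 13.6979² × 84.5746] / [1157 × 1879] = 6.14612 K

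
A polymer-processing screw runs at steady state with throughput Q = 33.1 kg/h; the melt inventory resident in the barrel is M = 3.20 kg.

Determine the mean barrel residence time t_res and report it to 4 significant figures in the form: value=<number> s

Q_s = Q / 3600 = 33.1 / 3600 = 0.00919444 kg/s
t_res = M / Q_s = 3.20 ÷ 0.00919444 = 348.036 s

value=348.0 s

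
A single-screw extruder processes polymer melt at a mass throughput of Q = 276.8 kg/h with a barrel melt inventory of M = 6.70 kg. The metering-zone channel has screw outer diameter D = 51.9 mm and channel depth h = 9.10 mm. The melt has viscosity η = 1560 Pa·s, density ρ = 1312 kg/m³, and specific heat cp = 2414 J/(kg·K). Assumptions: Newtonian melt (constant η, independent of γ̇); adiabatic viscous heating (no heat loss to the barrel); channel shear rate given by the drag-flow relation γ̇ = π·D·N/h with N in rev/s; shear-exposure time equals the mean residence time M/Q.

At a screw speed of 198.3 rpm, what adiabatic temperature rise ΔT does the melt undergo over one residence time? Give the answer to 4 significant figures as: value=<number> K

Throughput in SI: Q_s = 276.8 kg/h ÷ 3600 s/h = 0.0768889 kg/s
t_res = M / Q_s = 6.70 ÷ 0.0768889 = 87.1387 s
Geometry in metres: D = 51.9 mm → 0.0519 m, h = 9.10 mm → 0.0091 m; screw speed N = 198.3 rpm = 3.305 rev/s
γ̇ = π·D·N / h = π · 0.0519 · 3.305 / 0.0091 = 59.2171 s⁻¹
ΔT = η·γ̇²·t_res / (ρ·cp) = 1560 · (59.2171)² · 87.1387 / (1312 · 2414) = 150.508 K

value=150.5 K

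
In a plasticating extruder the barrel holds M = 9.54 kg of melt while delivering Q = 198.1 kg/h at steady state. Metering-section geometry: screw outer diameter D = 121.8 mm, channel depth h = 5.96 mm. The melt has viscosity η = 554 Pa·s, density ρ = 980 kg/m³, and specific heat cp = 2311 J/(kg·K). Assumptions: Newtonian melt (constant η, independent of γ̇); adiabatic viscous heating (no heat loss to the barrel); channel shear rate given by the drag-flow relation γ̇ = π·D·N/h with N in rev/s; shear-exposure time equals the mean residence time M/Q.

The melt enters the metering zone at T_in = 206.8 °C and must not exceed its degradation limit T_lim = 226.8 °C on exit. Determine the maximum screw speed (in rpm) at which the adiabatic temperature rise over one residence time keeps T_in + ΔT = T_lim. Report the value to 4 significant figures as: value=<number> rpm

value=20.30 rpm

Convert throughput: Q = 198.1 kg/h = 198.1/3600 = 0.0550278 kg/s
Mean residence time: t_res = M/Q_s = 9.54 kg / 0.0550278 kg/s = 173.367 s
Geometry in SI: D = 121.8 mm → 0.1218 m, h = 5.96 mm → 0.00596 m
Allowable rise: ΔT_a = T_lim − T_in = 226.8 − 206.8 = 20 K
γ̇_max² = ΔT_a·ρ·cp / (η·t_res) = [20 × 980 × 2311] / [554 × 173.367] = 471.607 s⁻²
γ̇_max = sqrt(471.607) = 21.7165 s⁻¹
N_max = γ̇_max h / (πD) = 21.7165·0.00596/(π·0.1218) = 0.338251 rev/s → ×60 = 20.2951 rpm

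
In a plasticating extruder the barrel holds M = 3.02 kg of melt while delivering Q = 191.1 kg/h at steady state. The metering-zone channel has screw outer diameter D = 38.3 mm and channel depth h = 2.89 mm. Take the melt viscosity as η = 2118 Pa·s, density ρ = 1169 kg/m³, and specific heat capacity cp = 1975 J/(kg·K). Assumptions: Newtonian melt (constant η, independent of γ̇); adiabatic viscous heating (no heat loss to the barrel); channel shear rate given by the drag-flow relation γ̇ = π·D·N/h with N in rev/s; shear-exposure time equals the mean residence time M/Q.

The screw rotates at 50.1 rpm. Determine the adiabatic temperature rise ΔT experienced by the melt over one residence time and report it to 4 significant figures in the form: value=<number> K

value=63.08 K

Convert throughput: Q = 191.1 kg/h = 191.1/3600 = 0.0530833 kg/s
t_res = M / Q_s = 3.02 ÷ 0.0530833 = 56.8917 s
Convert to SI: D = 0.0383 m, h = 0.00289 m, N = 50.1/60 = 0.835 rev/s
γ̇ = π·D·N / h = π · 0.0383 · 0.835 / 0.00289 = 34.7646 s⁻¹
ΔT = η·γ̇²·t_res/(ρ·cp) = [2118 × 34.7646² × 56.8917] / [1169 × 1975] = 63.0765 K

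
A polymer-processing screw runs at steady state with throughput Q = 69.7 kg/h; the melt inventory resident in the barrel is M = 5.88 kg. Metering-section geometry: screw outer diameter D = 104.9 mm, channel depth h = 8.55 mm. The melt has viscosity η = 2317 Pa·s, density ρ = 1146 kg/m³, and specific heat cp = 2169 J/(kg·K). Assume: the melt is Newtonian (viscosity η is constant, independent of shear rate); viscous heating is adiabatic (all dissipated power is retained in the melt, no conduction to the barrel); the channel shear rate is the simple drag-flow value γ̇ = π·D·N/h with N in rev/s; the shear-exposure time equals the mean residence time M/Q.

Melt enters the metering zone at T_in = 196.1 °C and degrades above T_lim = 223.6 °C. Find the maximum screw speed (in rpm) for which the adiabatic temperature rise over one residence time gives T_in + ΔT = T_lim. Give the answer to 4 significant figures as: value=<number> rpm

value=15.34 rpm

Throughput in SI: Q_s = 69.7 kg/h ÷ 3600 s/h = 0.0193611 kg/s
t_res = M / Q_s = 5.88 ÷ 0.0193611 = 303.702 s
Convert to metres: D = 0.1049 m, h = 0.00855 m
ΔT_a = T_lim − T_in = 223.6 − 196.1 = 27.5 K
Invert ΔT = ηγ̇²t_res/(ρcp) for γ̇: γ̇_max² = ΔT_a ρ cp / (η t_res) = 27.5·1146·2169 / (2317·303.702) = 97.1413 s⁻²
Take the square root: γ̇_max = √(97.1413) = 9.85603 s⁻¹
N_max = γ̇_max h / (πD) = 9.85603·0.00855/(π·0.1049) = 0.255707 rev/s → ×60 = 15.3424 rpm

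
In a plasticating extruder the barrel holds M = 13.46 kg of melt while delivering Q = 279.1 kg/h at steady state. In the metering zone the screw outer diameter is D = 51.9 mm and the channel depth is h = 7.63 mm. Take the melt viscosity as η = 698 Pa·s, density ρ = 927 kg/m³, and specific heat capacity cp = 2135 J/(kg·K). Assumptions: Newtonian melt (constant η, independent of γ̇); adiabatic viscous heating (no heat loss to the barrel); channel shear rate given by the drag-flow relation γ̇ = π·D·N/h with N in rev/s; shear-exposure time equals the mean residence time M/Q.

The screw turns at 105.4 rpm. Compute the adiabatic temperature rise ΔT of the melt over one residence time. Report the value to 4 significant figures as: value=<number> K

Throughput in SI: Q_s = 279.1 kg/h ÷ 3600 s/h = 0.0775278 kg/s
Mean residence time: t_res = M/Q_s = 13.46 kg / 0.0775278 kg/s = 173.615 s
Convert to SI: D = 0.0519 m, h = 0.00763 m, N = 105.4/60 = 1.75667 rev/s
γ̇ = π·D·N / h = π · 0.0519 · 1.75667 / 0.00763 = 37.5389 s⁻¹
ΔT = η·γ̇²·t_res / (ρ·cp) = 698 · (37.5389)² · 173.615 / (927 · 2135) = 86.2839 K

value=86.28 K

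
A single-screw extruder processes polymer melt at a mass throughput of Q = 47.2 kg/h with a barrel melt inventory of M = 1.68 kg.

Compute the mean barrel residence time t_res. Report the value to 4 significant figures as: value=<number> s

value=128.1 s

Convert throughput: Q = 47.2 kg/h = 47.2/3600 = 0.0131111 kg/s
t_res = M / Q_s = 1.68 ÷ 0.0131111 = 128.136 s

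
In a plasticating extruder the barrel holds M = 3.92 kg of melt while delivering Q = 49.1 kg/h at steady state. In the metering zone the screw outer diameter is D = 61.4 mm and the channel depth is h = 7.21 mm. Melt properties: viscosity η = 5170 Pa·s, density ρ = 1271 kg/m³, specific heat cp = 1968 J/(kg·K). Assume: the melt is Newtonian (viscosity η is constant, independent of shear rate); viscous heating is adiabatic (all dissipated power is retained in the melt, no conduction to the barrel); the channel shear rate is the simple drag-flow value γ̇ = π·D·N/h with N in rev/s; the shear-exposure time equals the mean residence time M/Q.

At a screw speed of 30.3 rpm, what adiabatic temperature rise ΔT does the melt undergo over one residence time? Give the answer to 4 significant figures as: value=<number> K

Q_s = Q / 3600 = 49.1 / 3600 = 0.0136389 kg/s
t_res = M / Q_s = 3.92 ÷ 0.0136389 = 287.413 s
Geometry in metres: D = 61.4 mm → 0.0614 m, h = 7.21 mm → 0.00721 m; screw speed N = 30.3 rpm = 0.505 rev/s
γ̇ = π D N / h = (π)(0.0614)(0.505) / 0.00721 = 13.5106 s⁻¹
ΔT = η·γ̇²·t_res/(ρ·cp) = [5170 × 13.5106² × 287.413] / [1271 × 1968] = 108.437 K

value=108.4 K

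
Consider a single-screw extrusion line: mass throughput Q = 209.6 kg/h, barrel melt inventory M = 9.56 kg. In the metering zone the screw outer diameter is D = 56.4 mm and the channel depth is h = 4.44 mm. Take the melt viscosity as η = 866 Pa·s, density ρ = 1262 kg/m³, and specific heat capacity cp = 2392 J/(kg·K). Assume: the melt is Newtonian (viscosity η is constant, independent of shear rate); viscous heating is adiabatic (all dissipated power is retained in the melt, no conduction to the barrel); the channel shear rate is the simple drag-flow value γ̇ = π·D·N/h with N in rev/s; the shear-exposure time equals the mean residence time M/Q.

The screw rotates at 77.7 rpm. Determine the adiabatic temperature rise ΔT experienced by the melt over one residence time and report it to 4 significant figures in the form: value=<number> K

value=125.8 K

Convert throughput: Q = 209.6 kg/h = 209.6/3600 = 0.0582222 kg/s
t_res = M / Q_s = 9.56 ÷ 0.0582222 = 164.198 s
Convert to SI: D = 0.0564 m, h = 0.00444 m, N = 77.7/60 = 1.295 rev/s
γ̇ = π·D·N / h = π · 0.0564 · 1.295 / 0.00444 = 51.6792 s⁻¹
ΔT = η·γ̇²·t_res/(ρ·cp) = [866 × 51.6792² × 164.198] / [1262 × 2392] = 125.805 K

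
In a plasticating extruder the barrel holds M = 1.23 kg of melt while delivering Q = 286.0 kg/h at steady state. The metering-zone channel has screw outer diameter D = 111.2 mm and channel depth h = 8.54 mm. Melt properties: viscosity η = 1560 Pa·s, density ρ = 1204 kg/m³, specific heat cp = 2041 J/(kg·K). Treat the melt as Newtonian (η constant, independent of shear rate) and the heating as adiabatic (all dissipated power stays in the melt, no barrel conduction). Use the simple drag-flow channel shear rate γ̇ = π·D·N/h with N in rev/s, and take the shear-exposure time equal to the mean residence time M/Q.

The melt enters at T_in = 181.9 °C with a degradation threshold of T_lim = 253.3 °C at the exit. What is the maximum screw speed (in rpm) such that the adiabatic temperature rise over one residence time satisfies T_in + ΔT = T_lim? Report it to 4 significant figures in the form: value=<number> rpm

value=125.0 rpm

Q_s = Q / 3600 = 286.0 / 3600 = 0.0794444 kg/s
Mean residence time: t_res = M/Q_s = 1.23 kg / 0.0794444 kg/s = 15.4825 s
Convert to metres: D = 0.1112 m, h = 0.00854 m
Allowable rise: ΔT_a = T_lim − T_in = 253.3 − 181.9 = 71.4 K
γ̇_max² = ΔT_a·ρ·cp/(η·t_res) = 71.4·1204·2041/(1560·15.4825) = 7264.43 s⁻²
γ̇_max = sqrt(7264.43) = 85.2316 s⁻¹
Solve γ̇ = πDN/h for N: N_max = γ̇_max·h/(π·D) = 85.2316 × 0.00854 / (π × 0.1112) = 2.08355 rev/s = 125.013 rpm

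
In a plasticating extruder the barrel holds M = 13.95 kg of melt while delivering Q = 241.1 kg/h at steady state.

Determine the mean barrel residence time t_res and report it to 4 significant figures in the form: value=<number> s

Convert throughput: Q = 241.1 kg/h = 241.1/3600 = 0.0669722 kg/s
t_res = M / Q_s = 13.95 ÷ 0.0669722 = 208.295 s

value=208.3 s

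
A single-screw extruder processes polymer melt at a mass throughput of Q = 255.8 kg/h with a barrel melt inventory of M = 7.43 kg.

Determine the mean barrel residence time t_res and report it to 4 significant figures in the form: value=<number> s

Convert throughput: Q = 255.8 kg/h = 255.8/3600 = 0.0710556 kg/s
t_res = M / Q_s = 7.43 ÷ 0.0710556 = 104.566 s

value=104.6 s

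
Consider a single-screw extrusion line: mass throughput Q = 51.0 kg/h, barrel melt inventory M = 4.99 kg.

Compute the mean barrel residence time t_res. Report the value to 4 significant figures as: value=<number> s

Q_s = Q / 3600 = 51.0 / 3600 = 0.0141667 kg/s
Mean residence time: t_res = M/Q_s = 4.99 kg / 0.0141667 kg/s = 352.235 s

value=352.2 s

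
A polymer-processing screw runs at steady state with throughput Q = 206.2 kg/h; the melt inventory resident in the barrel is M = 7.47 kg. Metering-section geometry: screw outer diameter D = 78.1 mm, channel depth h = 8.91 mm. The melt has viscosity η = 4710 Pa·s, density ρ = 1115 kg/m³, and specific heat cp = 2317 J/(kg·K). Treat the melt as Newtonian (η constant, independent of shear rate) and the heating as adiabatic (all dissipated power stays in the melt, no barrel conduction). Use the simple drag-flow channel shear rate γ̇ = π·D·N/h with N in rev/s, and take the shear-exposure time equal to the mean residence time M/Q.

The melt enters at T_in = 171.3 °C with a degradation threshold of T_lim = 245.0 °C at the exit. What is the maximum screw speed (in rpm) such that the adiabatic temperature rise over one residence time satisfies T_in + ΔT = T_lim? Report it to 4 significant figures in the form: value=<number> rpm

value=38.36 rpm

Convert throughput: Q = 206.2 kg/h = 206.2/3600 = 0.0572778 kg/s
t_res = M / Q_s = 7.47 ÷ 0.0572778 = 130.417 s
D = 78.1 mm = 0.0781 m;  h = 8.91 mm = 0.00891 m
ΔT_a = T_lim − T_in = 245.0 − 171.3 = 73.7 K
Invert ΔT = ηγ̇²t_res/(ρcp) for γ̇: γ̇_max² = ΔT_a ρ cp / (η t_res) = 73.7·1115·2317 / (4710·130.417) = 309.965 s⁻²
γ̇_max = √309.965 = 17.6058 s⁻¹
Solve γ̇ = πDN/h for N: N_max = γ̇_max·h/(π·D) = 17.6058 × 0.00891 / (π × 0.0781) = 0.639342 rev/s = 38.3605 rpm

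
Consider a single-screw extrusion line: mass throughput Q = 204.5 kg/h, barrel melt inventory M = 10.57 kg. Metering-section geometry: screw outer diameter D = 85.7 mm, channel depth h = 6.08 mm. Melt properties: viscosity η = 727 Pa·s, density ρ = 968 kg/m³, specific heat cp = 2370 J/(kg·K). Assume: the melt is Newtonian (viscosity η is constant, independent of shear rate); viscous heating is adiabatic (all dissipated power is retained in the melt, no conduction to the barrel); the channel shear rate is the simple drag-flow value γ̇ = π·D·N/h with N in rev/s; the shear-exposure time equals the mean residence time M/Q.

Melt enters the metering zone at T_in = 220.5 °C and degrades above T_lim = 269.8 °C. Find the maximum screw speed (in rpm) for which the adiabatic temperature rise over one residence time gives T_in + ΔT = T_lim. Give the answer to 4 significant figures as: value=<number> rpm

value=39.18 rpm

Convert throughput: Q = 204.5 kg/h = 204.5/3600 = 0.0568056 kg/s
Mean residence time: t_res = M/Q_s = 10.57 kg / 0.0568056 kg/s = 186.073 s
Geometry in SI: D = 85.7 mm → 0.0857 m, h = 6.08 mm → 0.00608 m
ΔT_a = T_lim − T_in = 269.8 − 220.5 = 49.3 K
Invert ΔT = ηγ̇²t_res/(ρcp) for γ̇: γ̇_max² = ΔT_a ρ cp / (η t_res) = 49.3·968·2370 / (727·186.073) = 836.088 s⁻²
γ̇_max = sqrt(836.088) = 28.9152 s⁻¹
N_max = γ̇_max h / (πD) = 28.9152·0.00608/(π·0.0857) = 0.652979 rev/s → ×60 = 39.1787 rpm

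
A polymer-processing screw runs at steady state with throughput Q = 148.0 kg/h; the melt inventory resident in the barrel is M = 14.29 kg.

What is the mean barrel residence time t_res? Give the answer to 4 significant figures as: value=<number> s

value=347.6 s

Convert throughput: Q = 148.0 kg/h = 148.0/3600 = 0.0411111 kg/s
Mean residence time: t_res = M/Q_s = 14.29 kg / 0.0411111 kg/s = 347.595 s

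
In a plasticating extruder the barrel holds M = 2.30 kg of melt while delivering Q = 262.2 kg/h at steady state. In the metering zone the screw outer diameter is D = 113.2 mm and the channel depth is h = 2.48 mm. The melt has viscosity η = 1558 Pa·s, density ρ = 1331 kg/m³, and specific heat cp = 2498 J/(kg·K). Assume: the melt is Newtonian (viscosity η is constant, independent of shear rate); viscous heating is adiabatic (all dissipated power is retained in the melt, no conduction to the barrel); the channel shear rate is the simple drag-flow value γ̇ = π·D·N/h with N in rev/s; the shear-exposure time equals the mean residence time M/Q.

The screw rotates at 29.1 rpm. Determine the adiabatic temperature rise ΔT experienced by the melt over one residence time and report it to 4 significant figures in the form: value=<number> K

Q_s = Q / 3600 = 262.2 / 3600 = 0.0728333 kg/s
t_res = M / Q_s = 2.30 ÷ 0.0728333 = 31.5789 s
Convert to SI: D = 0.1132 m, h = 0.00248 m, N = 29.1/60 = 0.485 rev/s
Shear rate: γ̇ = πDN/h = π·0.1132·0.485/0.00248 = 69.5483 s⁻¹
ΔT = η·γ̇²·t_res / (ρ·cp) = 1558 · (69.5483)² · 31.5789 / (1331 · 2498) = 71.576 K

value=71.58 K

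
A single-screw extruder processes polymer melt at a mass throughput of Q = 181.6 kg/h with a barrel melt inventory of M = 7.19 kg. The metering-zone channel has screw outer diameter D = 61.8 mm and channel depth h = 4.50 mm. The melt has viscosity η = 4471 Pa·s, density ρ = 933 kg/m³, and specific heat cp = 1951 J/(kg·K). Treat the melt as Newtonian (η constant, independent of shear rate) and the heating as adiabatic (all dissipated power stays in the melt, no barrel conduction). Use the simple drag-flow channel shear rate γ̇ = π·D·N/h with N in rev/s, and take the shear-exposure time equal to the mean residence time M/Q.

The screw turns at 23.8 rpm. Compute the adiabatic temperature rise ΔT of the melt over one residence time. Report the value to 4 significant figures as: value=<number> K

Q_s = Q / 3600 = 181.6 / 3600 = 0.0504444 kg/s
t_res = M / Q_s = 7.19 ÷ 0.0504444 = 142.533 s
D = 61.8 mm = 0.0618 m;  h = 4.50 mm = 0.0045 m;  N = 23.8 rpm / 60 = 0.396667 rev/s
Shear rate: γ̇ = πDN/h = π·0.0618·0.396667/0.0045 = 17.114 s⁻¹
Adiabatic rise: ΔT = η γ̇² t_res / (ρ cp) = 4471·(17.114)²·142.533 / (933·1951) = 102.538 K

value=102.5 K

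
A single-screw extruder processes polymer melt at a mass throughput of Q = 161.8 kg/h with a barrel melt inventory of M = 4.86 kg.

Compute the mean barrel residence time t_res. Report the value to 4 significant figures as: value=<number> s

value=108.1 s

Throughput in SI: Q_s = 161.8 kg/h ÷ 3600 s/h = 0.0449444 kg/s
Mean residence time: t_res = M/Q_s = 4.86 kg / 0.0449444 kg/s = 108.133 s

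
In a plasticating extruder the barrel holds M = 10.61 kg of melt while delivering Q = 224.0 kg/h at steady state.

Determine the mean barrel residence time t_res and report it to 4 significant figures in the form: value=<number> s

Convert throughput: Q = 224.0 kg/h = 224.0/3600 = 0.0622222 kg/s
t_res = M / Q_s = 10.61 / 0.0622222 = 170.518 s

value=170.5 s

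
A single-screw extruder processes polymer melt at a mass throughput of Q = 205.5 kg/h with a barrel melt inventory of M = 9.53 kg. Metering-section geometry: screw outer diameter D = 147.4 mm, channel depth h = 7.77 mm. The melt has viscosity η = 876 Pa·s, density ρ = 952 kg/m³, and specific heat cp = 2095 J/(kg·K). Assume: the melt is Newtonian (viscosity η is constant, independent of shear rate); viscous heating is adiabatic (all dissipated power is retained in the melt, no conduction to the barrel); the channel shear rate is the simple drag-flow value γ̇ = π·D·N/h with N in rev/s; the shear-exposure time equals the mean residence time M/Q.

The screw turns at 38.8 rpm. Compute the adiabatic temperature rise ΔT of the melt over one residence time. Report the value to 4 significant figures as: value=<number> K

value=108.9 K

Throughput in SI: Q_s = 205.5 kg/h ÷ 3600 s/h = 0.0570833 kg/s
t_res = M / Q_s = 9.53 ÷ 0.0570833 = 166.949 s
D = 147.4 mm = 0.1474 m;  h = 7.77 mm = 0.00777 m;  N = 38.8 rpm / 60 = 0.646667 rev/s
γ̇ = π·D·N / h = π · 0.1474 · 0.646667 / 0.00777 = 38.5396 s⁻¹
ΔT = η·γ̇²·t_res / (ρ·cp) = 876 · (38.5396)² · 166.949 / (952 · 2095) = 108.913 K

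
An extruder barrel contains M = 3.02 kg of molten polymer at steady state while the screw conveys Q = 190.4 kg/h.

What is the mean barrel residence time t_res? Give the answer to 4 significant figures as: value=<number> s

value=57.10 s

Q_s = Q / 3600 = 190.4 / 3600 = 0.0528889 kg/s
t_res = M / Q_s = 3.02 / 0.0528889 = 57.1008 s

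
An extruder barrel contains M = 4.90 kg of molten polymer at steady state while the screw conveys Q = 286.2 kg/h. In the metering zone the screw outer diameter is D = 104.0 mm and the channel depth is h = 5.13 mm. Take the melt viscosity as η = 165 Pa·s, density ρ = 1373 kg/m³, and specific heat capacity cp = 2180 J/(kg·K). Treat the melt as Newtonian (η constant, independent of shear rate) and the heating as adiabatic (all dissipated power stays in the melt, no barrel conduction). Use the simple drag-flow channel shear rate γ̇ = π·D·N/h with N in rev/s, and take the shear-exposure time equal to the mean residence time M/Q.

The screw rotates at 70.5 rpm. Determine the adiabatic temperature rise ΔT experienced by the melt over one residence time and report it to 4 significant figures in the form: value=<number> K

Convert throughput: Q = 286.2 kg/h = 286.2/3600 = 0.0795 kg/s
t_res = M / Q_s = 4.90 / 0.0795 = 61.6352 s
Geometry in metres: D = 104.0 mm → 0.104 m, h = 5.13 mm → 0.00513 m; screw speed N = 70.5 rpm = 1.175 rev/s
γ̇ = π D N / h = (π)(0.104)(1.175) / 0.00513 = 74.8348 s⁻¹
ΔT = η·γ̇²·t_res / (ρ·cp) = 165 · (74.8348)² · 61.6352 / (1373 · 2180) = 19.028 K

value=19.03 K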